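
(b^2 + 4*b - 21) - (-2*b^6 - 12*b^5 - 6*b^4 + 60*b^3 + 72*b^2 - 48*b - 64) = 2*b^6 + 12*b^5 + 6*b^4 - 60*b^3 - 71*b^2 + 52*b + 43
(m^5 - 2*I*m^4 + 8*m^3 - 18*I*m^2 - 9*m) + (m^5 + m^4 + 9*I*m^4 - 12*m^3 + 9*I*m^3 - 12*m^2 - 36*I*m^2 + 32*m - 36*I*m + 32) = 2*m^5 + m^4 + 7*I*m^4 - 4*m^3 + 9*I*m^3 - 12*m^2 - 54*I*m^2 + 23*m - 36*I*m + 32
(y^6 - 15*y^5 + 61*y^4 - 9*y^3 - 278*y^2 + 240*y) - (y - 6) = y^6 - 15*y^5 + 61*y^4 - 9*y^3 - 278*y^2 + 239*y + 6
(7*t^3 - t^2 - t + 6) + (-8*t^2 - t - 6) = 7*t^3 - 9*t^2 - 2*t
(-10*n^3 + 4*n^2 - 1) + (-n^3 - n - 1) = -11*n^3 + 4*n^2 - n - 2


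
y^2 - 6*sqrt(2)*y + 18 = (y - 3*sqrt(2))^2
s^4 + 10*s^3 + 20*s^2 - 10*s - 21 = (s - 1)*(s + 1)*(s + 3)*(s + 7)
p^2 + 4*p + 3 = (p + 1)*(p + 3)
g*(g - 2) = g^2 - 2*g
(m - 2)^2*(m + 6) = m^3 + 2*m^2 - 20*m + 24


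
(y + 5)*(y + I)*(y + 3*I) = y^3 + 5*y^2 + 4*I*y^2 - 3*y + 20*I*y - 15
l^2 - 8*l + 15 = (l - 5)*(l - 3)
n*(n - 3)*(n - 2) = n^3 - 5*n^2 + 6*n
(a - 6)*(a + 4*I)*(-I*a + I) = -I*a^3 + 4*a^2 + 7*I*a^2 - 28*a - 6*I*a + 24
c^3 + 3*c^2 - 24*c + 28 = (c - 2)^2*(c + 7)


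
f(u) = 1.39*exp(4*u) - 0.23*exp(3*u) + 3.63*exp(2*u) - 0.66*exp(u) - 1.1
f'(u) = 5.56*exp(4*u) - 0.69*exp(3*u) + 7.26*exp(2*u) - 0.66*exp(u) = (5.56*exp(3*u) - 0.69*exp(2*u) + 7.26*exp(u) - 0.66)*exp(u)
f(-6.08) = -1.10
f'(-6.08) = -0.00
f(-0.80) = -0.63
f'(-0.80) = 1.33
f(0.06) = 3.78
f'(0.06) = 13.73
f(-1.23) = -0.98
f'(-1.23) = 0.45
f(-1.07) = -0.89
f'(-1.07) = 0.68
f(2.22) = 10110.67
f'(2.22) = 40029.37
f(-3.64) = -1.11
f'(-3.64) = -0.01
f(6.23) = 92362597297.02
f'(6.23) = 369478627135.45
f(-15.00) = -1.10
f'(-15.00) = 0.00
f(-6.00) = -1.10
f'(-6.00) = 0.00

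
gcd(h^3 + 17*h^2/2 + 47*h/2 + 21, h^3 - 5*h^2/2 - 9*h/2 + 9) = h + 2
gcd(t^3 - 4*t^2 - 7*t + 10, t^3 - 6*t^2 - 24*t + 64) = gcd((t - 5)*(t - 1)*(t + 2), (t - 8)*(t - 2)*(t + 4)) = 1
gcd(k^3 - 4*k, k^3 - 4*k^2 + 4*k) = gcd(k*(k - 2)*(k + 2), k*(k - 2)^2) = k^2 - 2*k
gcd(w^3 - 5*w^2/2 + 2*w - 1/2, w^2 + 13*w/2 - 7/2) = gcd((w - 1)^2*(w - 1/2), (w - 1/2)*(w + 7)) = w - 1/2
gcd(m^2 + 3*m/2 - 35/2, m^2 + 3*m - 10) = m + 5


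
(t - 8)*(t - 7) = t^2 - 15*t + 56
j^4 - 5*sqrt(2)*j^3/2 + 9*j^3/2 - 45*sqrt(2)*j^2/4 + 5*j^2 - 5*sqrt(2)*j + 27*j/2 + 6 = (j + 1/2)*(j + 4)*(j - 3*sqrt(2)/2)*(j - sqrt(2))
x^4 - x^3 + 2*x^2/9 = x^2*(x - 2/3)*(x - 1/3)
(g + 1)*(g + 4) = g^2 + 5*g + 4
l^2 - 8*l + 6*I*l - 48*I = (l - 8)*(l + 6*I)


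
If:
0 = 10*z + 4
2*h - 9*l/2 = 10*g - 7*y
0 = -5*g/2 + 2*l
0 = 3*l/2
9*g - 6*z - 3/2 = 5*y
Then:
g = 0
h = -63/100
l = 0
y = 9/50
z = -2/5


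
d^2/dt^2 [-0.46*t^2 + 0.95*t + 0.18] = -0.920000000000000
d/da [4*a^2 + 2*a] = 8*a + 2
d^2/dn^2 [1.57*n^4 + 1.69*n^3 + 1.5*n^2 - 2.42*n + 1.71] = 18.84*n^2 + 10.14*n + 3.0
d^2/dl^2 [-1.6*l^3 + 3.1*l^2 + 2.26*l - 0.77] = 6.2 - 9.6*l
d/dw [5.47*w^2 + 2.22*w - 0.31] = 10.94*w + 2.22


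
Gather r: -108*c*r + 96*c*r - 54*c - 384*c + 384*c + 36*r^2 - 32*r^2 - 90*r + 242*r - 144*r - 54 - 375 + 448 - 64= -54*c + 4*r^2 + r*(8 - 12*c) - 45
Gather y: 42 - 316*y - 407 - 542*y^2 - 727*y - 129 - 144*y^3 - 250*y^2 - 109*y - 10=-144*y^3 - 792*y^2 - 1152*y - 504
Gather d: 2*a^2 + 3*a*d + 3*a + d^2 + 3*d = 2*a^2 + 3*a + d^2 + d*(3*a + 3)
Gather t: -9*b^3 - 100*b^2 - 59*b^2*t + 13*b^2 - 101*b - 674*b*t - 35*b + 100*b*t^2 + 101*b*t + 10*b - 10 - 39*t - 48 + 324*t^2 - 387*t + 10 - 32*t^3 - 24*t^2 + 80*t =-9*b^3 - 87*b^2 - 126*b - 32*t^3 + t^2*(100*b + 300) + t*(-59*b^2 - 573*b - 346) - 48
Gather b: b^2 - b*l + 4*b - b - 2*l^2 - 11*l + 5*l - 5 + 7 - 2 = b^2 + b*(3 - l) - 2*l^2 - 6*l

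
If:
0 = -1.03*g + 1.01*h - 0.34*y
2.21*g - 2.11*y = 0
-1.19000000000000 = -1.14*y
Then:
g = 1.00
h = 1.37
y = 1.04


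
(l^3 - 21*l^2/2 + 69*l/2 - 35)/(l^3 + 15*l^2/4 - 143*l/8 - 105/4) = 4*(l^2 - 7*l + 10)/(4*l^2 + 29*l + 30)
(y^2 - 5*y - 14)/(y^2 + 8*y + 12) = (y - 7)/(y + 6)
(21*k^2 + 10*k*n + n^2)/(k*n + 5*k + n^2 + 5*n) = (21*k^2 + 10*k*n + n^2)/(k*n + 5*k + n^2 + 5*n)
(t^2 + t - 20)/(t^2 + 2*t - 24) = (t + 5)/(t + 6)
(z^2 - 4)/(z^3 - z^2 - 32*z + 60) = (z + 2)/(z^2 + z - 30)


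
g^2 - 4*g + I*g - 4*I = (g - 4)*(g + I)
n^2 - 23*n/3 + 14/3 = (n - 7)*(n - 2/3)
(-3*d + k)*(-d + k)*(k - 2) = 3*d^2*k - 6*d^2 - 4*d*k^2 + 8*d*k + k^3 - 2*k^2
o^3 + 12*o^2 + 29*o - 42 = (o - 1)*(o + 6)*(o + 7)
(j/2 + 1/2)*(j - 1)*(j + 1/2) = j^3/2 + j^2/4 - j/2 - 1/4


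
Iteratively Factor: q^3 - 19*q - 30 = (q - 5)*(q^2 + 5*q + 6) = (q - 5)*(q + 3)*(q + 2)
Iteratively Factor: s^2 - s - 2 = (s + 1)*(s - 2)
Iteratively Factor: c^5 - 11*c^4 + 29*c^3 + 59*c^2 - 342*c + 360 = (c - 4)*(c^4 - 7*c^3 + c^2 + 63*c - 90) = (c - 4)*(c - 2)*(c^3 - 5*c^2 - 9*c + 45) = (c - 4)*(c - 3)*(c - 2)*(c^2 - 2*c - 15) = (c - 4)*(c - 3)*(c - 2)*(c + 3)*(c - 5)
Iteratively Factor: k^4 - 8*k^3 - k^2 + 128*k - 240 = (k - 3)*(k^3 - 5*k^2 - 16*k + 80) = (k - 3)*(k + 4)*(k^2 - 9*k + 20) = (k - 4)*(k - 3)*(k + 4)*(k - 5)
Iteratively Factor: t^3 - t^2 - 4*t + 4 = (t - 1)*(t^2 - 4) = (t - 1)*(t + 2)*(t - 2)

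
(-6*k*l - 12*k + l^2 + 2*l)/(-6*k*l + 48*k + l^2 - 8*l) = (l + 2)/(l - 8)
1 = 1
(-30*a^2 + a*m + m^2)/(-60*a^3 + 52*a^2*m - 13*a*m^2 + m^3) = (6*a + m)/(12*a^2 - 8*a*m + m^2)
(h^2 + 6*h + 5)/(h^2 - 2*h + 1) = (h^2 + 6*h + 5)/(h^2 - 2*h + 1)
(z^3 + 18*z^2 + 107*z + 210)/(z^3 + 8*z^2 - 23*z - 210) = (z + 5)/(z - 5)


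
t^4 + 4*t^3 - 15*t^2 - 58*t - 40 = (t - 4)*(t + 1)*(t + 2)*(t + 5)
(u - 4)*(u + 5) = u^2 + u - 20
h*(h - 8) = h^2 - 8*h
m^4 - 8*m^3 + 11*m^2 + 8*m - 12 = (m - 6)*(m - 2)*(m - 1)*(m + 1)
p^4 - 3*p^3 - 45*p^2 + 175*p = p*(p - 5)^2*(p + 7)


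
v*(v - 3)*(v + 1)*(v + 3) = v^4 + v^3 - 9*v^2 - 9*v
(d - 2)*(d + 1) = d^2 - d - 2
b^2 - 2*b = b*(b - 2)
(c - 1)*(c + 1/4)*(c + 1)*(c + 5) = c^4 + 21*c^3/4 + c^2/4 - 21*c/4 - 5/4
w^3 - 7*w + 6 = (w - 2)*(w - 1)*(w + 3)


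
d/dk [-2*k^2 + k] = 1 - 4*k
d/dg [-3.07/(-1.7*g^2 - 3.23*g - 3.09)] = (-10.438*g - 9.9161)/(1.7*g^2 + 3.23*g + 3.09)^2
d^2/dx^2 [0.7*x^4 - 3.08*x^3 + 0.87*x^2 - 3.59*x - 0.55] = 8.4*x^2 - 18.48*x + 1.74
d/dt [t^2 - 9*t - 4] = 2*t - 9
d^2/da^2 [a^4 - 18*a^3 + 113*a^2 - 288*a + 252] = 12*a^2 - 108*a + 226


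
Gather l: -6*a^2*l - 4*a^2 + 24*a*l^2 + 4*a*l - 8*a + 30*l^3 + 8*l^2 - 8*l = -4*a^2 - 8*a + 30*l^3 + l^2*(24*a + 8) + l*(-6*a^2 + 4*a - 8)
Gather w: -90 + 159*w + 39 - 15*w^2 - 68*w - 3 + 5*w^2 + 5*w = -10*w^2 + 96*w - 54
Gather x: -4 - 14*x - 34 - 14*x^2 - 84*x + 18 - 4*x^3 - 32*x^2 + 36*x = -4*x^3 - 46*x^2 - 62*x - 20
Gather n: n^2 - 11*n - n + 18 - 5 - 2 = n^2 - 12*n + 11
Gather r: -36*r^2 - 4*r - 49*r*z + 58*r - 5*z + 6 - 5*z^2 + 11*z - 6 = -36*r^2 + r*(54 - 49*z) - 5*z^2 + 6*z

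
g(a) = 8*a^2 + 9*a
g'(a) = 16*a + 9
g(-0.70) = -2.38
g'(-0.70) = -2.20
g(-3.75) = 78.75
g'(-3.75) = -51.00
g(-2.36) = 23.32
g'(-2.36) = -28.76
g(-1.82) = 10.12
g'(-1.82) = -20.12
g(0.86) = 13.66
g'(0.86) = 22.76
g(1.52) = 32.16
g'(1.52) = 33.32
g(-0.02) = -0.18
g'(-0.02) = 8.68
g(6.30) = 374.22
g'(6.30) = 109.80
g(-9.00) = 567.00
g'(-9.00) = -135.00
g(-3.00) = 45.00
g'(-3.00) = -39.00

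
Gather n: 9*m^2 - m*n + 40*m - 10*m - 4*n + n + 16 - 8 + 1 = 9*m^2 + 30*m + n*(-m - 3) + 9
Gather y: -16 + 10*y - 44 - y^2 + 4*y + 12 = -y^2 + 14*y - 48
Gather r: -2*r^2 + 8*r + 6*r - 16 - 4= -2*r^2 + 14*r - 20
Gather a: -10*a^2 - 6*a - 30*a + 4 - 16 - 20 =-10*a^2 - 36*a - 32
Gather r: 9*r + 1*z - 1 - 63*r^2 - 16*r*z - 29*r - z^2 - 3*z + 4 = -63*r^2 + r*(-16*z - 20) - z^2 - 2*z + 3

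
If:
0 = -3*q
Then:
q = 0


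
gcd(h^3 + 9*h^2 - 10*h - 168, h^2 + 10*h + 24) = h + 6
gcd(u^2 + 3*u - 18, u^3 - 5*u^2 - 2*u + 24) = u - 3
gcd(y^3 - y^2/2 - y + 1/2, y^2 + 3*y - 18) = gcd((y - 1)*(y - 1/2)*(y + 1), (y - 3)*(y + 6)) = 1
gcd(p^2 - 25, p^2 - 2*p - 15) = p - 5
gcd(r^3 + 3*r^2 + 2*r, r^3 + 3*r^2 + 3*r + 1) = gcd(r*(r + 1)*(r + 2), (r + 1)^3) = r + 1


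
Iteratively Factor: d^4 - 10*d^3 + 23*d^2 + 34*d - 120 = (d - 5)*(d^3 - 5*d^2 - 2*d + 24) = (d - 5)*(d - 4)*(d^2 - d - 6) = (d - 5)*(d - 4)*(d - 3)*(d + 2)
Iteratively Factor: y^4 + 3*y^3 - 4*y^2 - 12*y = (y + 3)*(y^3 - 4*y) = (y + 2)*(y + 3)*(y^2 - 2*y) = (y - 2)*(y + 2)*(y + 3)*(y)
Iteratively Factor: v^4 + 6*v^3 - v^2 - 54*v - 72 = (v + 3)*(v^3 + 3*v^2 - 10*v - 24) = (v + 3)*(v + 4)*(v^2 - v - 6) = (v + 2)*(v + 3)*(v + 4)*(v - 3)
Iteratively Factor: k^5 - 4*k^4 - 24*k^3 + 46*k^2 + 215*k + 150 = (k - 5)*(k^4 + k^3 - 19*k^2 - 49*k - 30) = (k - 5)^2*(k^3 + 6*k^2 + 11*k + 6) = (k - 5)^2*(k + 2)*(k^2 + 4*k + 3) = (k - 5)^2*(k + 1)*(k + 2)*(k + 3)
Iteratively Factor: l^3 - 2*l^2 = (l)*(l^2 - 2*l) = l^2*(l - 2)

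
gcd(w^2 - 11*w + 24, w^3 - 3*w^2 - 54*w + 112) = w - 8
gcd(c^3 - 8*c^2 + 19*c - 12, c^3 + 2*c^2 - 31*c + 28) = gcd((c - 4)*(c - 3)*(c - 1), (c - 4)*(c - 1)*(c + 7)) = c^2 - 5*c + 4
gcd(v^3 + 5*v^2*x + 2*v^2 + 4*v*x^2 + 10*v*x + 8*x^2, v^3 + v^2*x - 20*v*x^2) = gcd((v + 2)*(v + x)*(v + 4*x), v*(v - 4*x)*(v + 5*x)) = 1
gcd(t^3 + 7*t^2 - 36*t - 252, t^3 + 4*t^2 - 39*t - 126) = t^2 + t - 42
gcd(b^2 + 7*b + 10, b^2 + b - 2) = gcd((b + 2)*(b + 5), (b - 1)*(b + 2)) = b + 2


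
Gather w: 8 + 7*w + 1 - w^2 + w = -w^2 + 8*w + 9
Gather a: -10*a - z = -10*a - z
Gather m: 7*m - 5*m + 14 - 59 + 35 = 2*m - 10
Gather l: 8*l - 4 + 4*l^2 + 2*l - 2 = 4*l^2 + 10*l - 6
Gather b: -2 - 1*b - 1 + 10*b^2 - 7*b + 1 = 10*b^2 - 8*b - 2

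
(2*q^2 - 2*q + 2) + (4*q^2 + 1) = 6*q^2 - 2*q + 3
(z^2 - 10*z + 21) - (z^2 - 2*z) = 21 - 8*z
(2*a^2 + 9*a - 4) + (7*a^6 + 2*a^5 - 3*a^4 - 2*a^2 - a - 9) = 7*a^6 + 2*a^5 - 3*a^4 + 8*a - 13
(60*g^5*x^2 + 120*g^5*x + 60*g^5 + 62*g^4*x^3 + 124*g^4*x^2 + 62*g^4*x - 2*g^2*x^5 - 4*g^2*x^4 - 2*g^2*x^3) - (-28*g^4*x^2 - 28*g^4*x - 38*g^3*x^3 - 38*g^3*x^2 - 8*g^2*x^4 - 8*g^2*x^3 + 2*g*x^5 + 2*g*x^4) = 60*g^5*x^2 + 120*g^5*x + 60*g^5 + 62*g^4*x^3 + 152*g^4*x^2 + 90*g^4*x + 38*g^3*x^3 + 38*g^3*x^2 - 2*g^2*x^5 + 4*g^2*x^4 + 6*g^2*x^3 - 2*g*x^5 - 2*g*x^4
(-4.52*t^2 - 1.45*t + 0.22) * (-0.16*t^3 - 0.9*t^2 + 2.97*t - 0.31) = 0.7232*t^5 + 4.3*t^4 - 12.1546*t^3 - 3.1033*t^2 + 1.1029*t - 0.0682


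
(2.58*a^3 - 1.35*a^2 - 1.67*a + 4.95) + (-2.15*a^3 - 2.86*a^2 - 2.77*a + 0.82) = 0.43*a^3 - 4.21*a^2 - 4.44*a + 5.77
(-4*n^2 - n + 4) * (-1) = 4*n^2 + n - 4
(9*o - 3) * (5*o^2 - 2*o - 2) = 45*o^3 - 33*o^2 - 12*o + 6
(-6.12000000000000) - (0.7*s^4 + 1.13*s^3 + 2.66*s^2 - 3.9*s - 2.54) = -0.7*s^4 - 1.13*s^3 - 2.66*s^2 + 3.9*s - 3.58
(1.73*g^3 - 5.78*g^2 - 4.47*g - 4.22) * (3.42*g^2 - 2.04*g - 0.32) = 5.9166*g^5 - 23.2968*g^4 - 4.0498*g^3 - 3.464*g^2 + 10.0392*g + 1.3504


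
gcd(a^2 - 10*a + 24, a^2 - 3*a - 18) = a - 6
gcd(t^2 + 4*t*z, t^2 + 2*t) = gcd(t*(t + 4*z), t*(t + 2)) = t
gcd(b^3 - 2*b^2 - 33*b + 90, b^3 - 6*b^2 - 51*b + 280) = b - 5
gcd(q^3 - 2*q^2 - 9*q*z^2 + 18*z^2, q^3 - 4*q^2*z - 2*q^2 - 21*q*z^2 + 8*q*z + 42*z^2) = q^2 + 3*q*z - 2*q - 6*z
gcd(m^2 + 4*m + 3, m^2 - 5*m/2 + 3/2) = 1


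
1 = 1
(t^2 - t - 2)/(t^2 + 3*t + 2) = (t - 2)/(t + 2)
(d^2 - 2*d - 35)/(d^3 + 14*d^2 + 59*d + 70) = (d - 7)/(d^2 + 9*d + 14)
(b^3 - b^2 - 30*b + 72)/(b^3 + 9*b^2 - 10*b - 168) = (b - 3)/(b + 7)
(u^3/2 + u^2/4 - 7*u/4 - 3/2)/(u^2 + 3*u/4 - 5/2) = (2*u^3 + u^2 - 7*u - 6)/(4*u^2 + 3*u - 10)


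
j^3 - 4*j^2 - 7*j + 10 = (j - 5)*(j - 1)*(j + 2)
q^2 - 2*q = q*(q - 2)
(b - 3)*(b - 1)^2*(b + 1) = b^4 - 4*b^3 + 2*b^2 + 4*b - 3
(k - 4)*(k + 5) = k^2 + k - 20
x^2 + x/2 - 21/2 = (x - 3)*(x + 7/2)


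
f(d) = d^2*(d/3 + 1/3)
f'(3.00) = 11.00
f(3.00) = 12.00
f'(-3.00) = 7.00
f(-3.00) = -6.00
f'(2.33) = 6.98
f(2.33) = 6.03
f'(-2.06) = 2.87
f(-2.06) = -1.50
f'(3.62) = 15.52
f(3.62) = 20.18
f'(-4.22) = 15.00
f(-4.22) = -19.11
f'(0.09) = 0.07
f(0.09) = 0.00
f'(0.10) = 0.08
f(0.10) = 0.00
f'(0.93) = 1.48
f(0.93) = 0.56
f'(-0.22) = -0.10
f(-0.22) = 0.01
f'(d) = d^2/3 + 2*d*(d/3 + 1/3)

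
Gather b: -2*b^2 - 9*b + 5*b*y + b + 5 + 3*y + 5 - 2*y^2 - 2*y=-2*b^2 + b*(5*y - 8) - 2*y^2 + y + 10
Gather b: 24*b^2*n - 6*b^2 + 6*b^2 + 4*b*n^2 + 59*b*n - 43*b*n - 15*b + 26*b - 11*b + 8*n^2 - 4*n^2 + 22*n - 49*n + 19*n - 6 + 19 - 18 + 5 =24*b^2*n + b*(4*n^2 + 16*n) + 4*n^2 - 8*n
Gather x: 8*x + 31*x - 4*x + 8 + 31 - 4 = 35*x + 35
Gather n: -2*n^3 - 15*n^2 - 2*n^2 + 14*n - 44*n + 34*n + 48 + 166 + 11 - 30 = -2*n^3 - 17*n^2 + 4*n + 195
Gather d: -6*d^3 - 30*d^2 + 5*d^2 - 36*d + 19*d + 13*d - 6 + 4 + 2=-6*d^3 - 25*d^2 - 4*d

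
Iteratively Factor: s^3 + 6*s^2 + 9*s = (s + 3)*(s^2 + 3*s) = s*(s + 3)*(s + 3)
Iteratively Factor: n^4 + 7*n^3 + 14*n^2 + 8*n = (n + 1)*(n^3 + 6*n^2 + 8*n) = (n + 1)*(n + 4)*(n^2 + 2*n) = n*(n + 1)*(n + 4)*(n + 2)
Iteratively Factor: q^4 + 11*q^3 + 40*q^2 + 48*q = (q + 4)*(q^3 + 7*q^2 + 12*q) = q*(q + 4)*(q^2 + 7*q + 12) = q*(q + 3)*(q + 4)*(q + 4)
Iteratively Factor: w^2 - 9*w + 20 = (w - 4)*(w - 5)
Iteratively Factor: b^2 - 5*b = (b)*(b - 5)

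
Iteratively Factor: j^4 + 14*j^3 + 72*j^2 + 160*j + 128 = (j + 4)*(j^3 + 10*j^2 + 32*j + 32) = (j + 2)*(j + 4)*(j^2 + 8*j + 16) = (j + 2)*(j + 4)^2*(j + 4)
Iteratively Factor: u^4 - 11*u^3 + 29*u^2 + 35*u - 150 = (u - 5)*(u^3 - 6*u^2 - u + 30) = (u - 5)^2*(u^2 - u - 6) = (u - 5)^2*(u - 3)*(u + 2)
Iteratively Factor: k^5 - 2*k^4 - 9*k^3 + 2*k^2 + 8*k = (k - 4)*(k^4 + 2*k^3 - k^2 - 2*k) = (k - 4)*(k - 1)*(k^3 + 3*k^2 + 2*k) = k*(k - 4)*(k - 1)*(k^2 + 3*k + 2) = k*(k - 4)*(k - 1)*(k + 1)*(k + 2)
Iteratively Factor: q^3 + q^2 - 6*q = (q + 3)*(q^2 - 2*q) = q*(q + 3)*(q - 2)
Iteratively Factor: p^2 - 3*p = (p - 3)*(p)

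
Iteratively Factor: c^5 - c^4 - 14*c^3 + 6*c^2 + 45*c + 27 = (c + 1)*(c^4 - 2*c^3 - 12*c^2 + 18*c + 27) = (c + 1)^2*(c^3 - 3*c^2 - 9*c + 27) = (c + 1)^2*(c + 3)*(c^2 - 6*c + 9) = (c - 3)*(c + 1)^2*(c + 3)*(c - 3)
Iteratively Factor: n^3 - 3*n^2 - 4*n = (n + 1)*(n^2 - 4*n) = n*(n + 1)*(n - 4)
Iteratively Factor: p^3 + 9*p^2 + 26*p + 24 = (p + 3)*(p^2 + 6*p + 8) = (p + 3)*(p + 4)*(p + 2)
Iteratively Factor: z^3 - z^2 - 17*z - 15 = (z - 5)*(z^2 + 4*z + 3) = (z - 5)*(z + 3)*(z + 1)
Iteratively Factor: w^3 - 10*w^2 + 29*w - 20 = (w - 1)*(w^2 - 9*w + 20) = (w - 5)*(w - 1)*(w - 4)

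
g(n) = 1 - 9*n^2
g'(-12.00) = 216.00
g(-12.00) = -1295.00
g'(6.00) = -108.00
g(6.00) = -323.00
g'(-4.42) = 79.56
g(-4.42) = -174.83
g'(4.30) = -77.40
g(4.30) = -165.41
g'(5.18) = -93.24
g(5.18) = -240.49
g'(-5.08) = 91.44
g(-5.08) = -231.26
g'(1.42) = -25.56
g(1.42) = -17.15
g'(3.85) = -69.30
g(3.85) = -132.40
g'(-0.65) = 11.70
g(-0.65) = -2.80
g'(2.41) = -43.38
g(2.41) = -51.27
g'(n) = -18*n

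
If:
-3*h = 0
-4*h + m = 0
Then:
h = 0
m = 0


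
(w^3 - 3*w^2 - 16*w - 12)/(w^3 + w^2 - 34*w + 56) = (w^3 - 3*w^2 - 16*w - 12)/(w^3 + w^2 - 34*w + 56)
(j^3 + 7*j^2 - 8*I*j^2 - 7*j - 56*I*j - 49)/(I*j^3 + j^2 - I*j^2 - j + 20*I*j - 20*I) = (-I*j^3 - j^2*(8 + 7*I) + 7*j*(-8 + I) + 49*I)/(j^3 - j^2*(1 + I) + j*(20 + I) - 20)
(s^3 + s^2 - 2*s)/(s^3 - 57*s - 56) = s*(-s^2 - s + 2)/(-s^3 + 57*s + 56)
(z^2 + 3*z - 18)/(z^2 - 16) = (z^2 + 3*z - 18)/(z^2 - 16)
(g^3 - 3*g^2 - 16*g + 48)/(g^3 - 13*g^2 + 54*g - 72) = (g + 4)/(g - 6)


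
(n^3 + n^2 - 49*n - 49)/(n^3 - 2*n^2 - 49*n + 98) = (n + 1)/(n - 2)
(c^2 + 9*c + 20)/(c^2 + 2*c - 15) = (c + 4)/(c - 3)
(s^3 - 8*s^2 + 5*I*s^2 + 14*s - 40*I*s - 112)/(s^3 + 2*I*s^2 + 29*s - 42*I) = (s - 8)/(s - 3*I)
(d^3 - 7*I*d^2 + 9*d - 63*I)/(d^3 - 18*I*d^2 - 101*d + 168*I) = (d + 3*I)/(d - 8*I)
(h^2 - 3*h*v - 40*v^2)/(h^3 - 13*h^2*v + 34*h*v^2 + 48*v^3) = (-h - 5*v)/(-h^2 + 5*h*v + 6*v^2)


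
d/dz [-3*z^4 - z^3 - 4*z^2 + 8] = z*(-12*z^2 - 3*z - 8)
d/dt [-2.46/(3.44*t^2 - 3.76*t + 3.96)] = (16.9248*t - 9.2496)/(3.44*t^2 - 3.76*t + 3.96)^2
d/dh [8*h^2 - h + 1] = 16*h - 1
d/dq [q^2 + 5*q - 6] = 2*q + 5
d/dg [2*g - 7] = 2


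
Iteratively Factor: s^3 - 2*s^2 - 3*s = (s - 3)*(s^2 + s) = (s - 3)*(s + 1)*(s)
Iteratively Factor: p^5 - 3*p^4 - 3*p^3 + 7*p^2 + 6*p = (p)*(p^4 - 3*p^3 - 3*p^2 + 7*p + 6) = p*(p - 3)*(p^3 - 3*p - 2) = p*(p - 3)*(p - 2)*(p^2 + 2*p + 1) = p*(p - 3)*(p - 2)*(p + 1)*(p + 1)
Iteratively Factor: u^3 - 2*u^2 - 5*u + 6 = (u - 1)*(u^2 - u - 6) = (u - 1)*(u + 2)*(u - 3)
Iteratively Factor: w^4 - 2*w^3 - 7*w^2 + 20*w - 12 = (w - 2)*(w^3 - 7*w + 6) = (w - 2)^2*(w^2 + 2*w - 3) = (w - 2)^2*(w + 3)*(w - 1)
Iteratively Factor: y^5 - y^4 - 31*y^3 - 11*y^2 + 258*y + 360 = (y - 4)*(y^4 + 3*y^3 - 19*y^2 - 87*y - 90) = (y - 5)*(y - 4)*(y^3 + 8*y^2 + 21*y + 18) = (y - 5)*(y - 4)*(y + 3)*(y^2 + 5*y + 6) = (y - 5)*(y - 4)*(y + 2)*(y + 3)*(y + 3)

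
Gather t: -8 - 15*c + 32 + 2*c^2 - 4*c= 2*c^2 - 19*c + 24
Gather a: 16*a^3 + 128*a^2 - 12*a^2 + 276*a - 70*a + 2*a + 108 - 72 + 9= 16*a^3 + 116*a^2 + 208*a + 45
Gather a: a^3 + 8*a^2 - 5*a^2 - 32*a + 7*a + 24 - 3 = a^3 + 3*a^2 - 25*a + 21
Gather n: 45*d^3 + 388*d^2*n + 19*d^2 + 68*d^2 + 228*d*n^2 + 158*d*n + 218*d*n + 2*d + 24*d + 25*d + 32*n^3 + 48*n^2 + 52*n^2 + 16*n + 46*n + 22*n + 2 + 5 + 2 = 45*d^3 + 87*d^2 + 51*d + 32*n^3 + n^2*(228*d + 100) + n*(388*d^2 + 376*d + 84) + 9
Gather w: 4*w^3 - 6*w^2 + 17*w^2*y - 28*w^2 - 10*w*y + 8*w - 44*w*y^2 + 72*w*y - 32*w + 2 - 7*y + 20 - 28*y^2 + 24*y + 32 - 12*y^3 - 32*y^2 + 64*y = 4*w^3 + w^2*(17*y - 34) + w*(-44*y^2 + 62*y - 24) - 12*y^3 - 60*y^2 + 81*y + 54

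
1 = 1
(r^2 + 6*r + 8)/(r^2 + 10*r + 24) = (r + 2)/(r + 6)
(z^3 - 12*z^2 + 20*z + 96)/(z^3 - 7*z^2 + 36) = (z - 8)/(z - 3)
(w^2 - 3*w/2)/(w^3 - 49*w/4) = 2*(2*w - 3)/(4*w^2 - 49)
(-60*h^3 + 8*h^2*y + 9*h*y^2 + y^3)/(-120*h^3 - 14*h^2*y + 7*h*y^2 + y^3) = (-2*h + y)/(-4*h + y)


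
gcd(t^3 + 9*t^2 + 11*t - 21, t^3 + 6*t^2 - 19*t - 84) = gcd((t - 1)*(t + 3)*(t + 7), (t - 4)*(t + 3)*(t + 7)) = t^2 + 10*t + 21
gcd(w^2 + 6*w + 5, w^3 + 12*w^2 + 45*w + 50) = w + 5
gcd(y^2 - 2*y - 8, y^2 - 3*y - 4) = y - 4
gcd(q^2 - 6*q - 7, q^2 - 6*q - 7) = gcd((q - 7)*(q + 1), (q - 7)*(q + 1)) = q^2 - 6*q - 7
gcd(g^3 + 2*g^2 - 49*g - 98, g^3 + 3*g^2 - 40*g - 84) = g^2 + 9*g + 14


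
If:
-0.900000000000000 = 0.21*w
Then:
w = -4.29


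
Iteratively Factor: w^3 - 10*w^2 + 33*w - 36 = (w - 4)*(w^2 - 6*w + 9) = (w - 4)*(w - 3)*(w - 3)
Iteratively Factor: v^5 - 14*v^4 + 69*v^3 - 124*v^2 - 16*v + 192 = (v - 4)*(v^4 - 10*v^3 + 29*v^2 - 8*v - 48) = (v - 4)^2*(v^3 - 6*v^2 + 5*v + 12) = (v - 4)^3*(v^2 - 2*v - 3) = (v - 4)^3*(v + 1)*(v - 3)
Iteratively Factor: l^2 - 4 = (l + 2)*(l - 2)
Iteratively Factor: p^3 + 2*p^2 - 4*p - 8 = (p + 2)*(p^2 - 4) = (p - 2)*(p + 2)*(p + 2)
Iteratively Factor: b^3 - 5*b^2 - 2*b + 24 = (b + 2)*(b^2 - 7*b + 12) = (b - 3)*(b + 2)*(b - 4)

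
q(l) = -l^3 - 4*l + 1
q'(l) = -3*l^2 - 4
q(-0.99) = 5.93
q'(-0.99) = -6.94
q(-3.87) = 74.44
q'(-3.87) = -48.93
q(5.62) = -198.98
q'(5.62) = -98.75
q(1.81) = -12.17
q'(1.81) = -13.83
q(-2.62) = 29.46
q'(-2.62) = -24.59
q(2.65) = -28.21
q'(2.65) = -25.07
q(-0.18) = 1.73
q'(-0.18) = -4.10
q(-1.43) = 9.64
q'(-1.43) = -10.13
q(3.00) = -38.00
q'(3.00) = -31.00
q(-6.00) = 241.00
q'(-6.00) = -112.00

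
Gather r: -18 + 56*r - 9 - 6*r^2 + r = -6*r^2 + 57*r - 27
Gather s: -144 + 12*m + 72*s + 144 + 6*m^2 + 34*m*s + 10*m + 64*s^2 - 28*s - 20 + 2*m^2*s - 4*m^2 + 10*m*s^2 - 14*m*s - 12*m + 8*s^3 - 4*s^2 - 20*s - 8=2*m^2 + 10*m + 8*s^3 + s^2*(10*m + 60) + s*(2*m^2 + 20*m + 24) - 28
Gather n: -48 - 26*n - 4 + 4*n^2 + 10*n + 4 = 4*n^2 - 16*n - 48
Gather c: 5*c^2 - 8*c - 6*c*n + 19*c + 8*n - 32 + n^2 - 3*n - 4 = 5*c^2 + c*(11 - 6*n) + n^2 + 5*n - 36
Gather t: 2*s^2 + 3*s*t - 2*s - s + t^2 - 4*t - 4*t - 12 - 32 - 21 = 2*s^2 - 3*s + t^2 + t*(3*s - 8) - 65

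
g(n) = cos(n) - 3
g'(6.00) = 0.28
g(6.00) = -2.04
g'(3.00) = -0.14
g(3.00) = -3.99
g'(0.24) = -0.24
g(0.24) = -2.03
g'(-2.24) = 0.78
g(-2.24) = -3.62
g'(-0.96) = 0.82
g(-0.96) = -2.43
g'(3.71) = 0.54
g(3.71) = -3.84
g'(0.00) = 0.00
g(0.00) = -2.00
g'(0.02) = -0.02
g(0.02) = -2.00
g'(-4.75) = -1.00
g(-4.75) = -2.96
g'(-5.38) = -0.79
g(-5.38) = -2.38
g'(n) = -sin(n)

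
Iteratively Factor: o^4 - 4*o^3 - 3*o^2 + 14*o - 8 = (o + 2)*(o^3 - 6*o^2 + 9*o - 4) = (o - 4)*(o + 2)*(o^2 - 2*o + 1) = (o - 4)*(o - 1)*(o + 2)*(o - 1)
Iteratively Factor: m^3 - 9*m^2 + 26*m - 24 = (m - 4)*(m^2 - 5*m + 6) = (m - 4)*(m - 2)*(m - 3)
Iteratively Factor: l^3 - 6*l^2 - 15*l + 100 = (l + 4)*(l^2 - 10*l + 25) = (l - 5)*(l + 4)*(l - 5)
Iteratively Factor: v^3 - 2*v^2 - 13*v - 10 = (v + 1)*(v^2 - 3*v - 10) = (v + 1)*(v + 2)*(v - 5)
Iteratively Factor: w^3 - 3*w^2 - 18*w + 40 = (w - 2)*(w^2 - w - 20) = (w - 2)*(w + 4)*(w - 5)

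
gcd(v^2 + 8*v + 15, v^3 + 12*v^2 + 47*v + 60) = v^2 + 8*v + 15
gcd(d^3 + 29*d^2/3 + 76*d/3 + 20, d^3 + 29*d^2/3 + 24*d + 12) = d + 6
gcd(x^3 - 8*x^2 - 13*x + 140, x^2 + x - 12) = x + 4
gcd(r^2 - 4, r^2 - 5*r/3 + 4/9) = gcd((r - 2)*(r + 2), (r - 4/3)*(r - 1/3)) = 1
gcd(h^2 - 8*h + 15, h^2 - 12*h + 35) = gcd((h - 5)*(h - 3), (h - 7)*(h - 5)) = h - 5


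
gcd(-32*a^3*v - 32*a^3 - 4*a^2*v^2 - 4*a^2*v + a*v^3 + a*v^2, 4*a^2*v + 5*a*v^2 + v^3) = 4*a + v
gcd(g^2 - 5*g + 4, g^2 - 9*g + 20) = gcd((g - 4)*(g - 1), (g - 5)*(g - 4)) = g - 4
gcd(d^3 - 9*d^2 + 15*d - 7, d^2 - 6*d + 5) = d - 1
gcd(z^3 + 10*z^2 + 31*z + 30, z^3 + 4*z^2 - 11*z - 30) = z^2 + 7*z + 10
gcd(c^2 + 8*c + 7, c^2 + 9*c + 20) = 1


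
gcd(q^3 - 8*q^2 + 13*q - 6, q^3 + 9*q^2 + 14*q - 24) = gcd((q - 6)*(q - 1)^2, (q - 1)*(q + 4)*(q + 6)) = q - 1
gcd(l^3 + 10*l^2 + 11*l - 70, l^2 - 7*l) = 1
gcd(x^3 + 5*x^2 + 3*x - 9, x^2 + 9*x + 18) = x + 3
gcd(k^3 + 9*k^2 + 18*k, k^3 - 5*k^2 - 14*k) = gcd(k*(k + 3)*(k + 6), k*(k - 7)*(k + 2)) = k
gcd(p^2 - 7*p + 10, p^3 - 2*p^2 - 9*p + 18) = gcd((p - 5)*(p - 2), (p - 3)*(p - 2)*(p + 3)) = p - 2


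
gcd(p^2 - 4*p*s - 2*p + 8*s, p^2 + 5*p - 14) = p - 2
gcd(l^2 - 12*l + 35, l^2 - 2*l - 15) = l - 5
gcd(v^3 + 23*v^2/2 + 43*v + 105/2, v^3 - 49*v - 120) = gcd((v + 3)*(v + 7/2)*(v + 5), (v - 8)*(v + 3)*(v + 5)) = v^2 + 8*v + 15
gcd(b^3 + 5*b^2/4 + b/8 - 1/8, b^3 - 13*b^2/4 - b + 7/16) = b^2 + b/4 - 1/8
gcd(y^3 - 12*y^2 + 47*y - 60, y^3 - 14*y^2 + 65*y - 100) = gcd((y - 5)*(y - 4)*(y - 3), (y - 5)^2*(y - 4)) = y^2 - 9*y + 20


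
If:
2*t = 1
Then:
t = 1/2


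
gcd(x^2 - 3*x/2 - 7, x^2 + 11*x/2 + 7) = x + 2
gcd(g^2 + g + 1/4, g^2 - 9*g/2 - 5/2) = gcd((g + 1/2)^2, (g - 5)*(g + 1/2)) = g + 1/2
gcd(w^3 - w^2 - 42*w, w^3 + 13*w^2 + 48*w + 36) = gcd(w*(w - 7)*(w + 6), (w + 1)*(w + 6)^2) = w + 6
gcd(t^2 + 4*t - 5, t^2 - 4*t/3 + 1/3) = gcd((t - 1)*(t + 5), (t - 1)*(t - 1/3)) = t - 1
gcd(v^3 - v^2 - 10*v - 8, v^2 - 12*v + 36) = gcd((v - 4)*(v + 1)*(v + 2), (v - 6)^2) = 1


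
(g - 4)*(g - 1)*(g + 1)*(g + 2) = g^4 - 2*g^3 - 9*g^2 + 2*g + 8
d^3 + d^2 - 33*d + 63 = (d - 3)^2*(d + 7)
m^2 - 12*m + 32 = (m - 8)*(m - 4)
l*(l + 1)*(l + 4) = l^3 + 5*l^2 + 4*l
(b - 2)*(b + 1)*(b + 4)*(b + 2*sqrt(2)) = b^4 + 2*sqrt(2)*b^3 + 3*b^3 - 6*b^2 + 6*sqrt(2)*b^2 - 12*sqrt(2)*b - 8*b - 16*sqrt(2)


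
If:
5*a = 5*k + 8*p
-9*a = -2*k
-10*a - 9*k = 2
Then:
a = -4/101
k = -18/101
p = 35/404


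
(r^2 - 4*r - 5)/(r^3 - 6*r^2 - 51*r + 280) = (r + 1)/(r^2 - r - 56)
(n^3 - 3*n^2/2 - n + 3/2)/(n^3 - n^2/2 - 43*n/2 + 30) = (n^2 - 1)/(n^2 + n - 20)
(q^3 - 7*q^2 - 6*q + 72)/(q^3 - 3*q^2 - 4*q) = (q^2 - 3*q - 18)/(q*(q + 1))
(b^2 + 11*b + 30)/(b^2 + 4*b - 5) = (b + 6)/(b - 1)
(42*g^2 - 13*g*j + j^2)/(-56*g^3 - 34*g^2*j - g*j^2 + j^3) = (-6*g + j)/(8*g^2 + 6*g*j + j^2)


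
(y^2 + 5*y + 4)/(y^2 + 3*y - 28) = (y^2 + 5*y + 4)/(y^2 + 3*y - 28)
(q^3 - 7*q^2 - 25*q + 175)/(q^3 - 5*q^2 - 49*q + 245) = (q + 5)/(q + 7)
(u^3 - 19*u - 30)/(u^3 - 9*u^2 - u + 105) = (u + 2)/(u - 7)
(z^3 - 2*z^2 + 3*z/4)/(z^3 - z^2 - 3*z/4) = (2*z - 1)/(2*z + 1)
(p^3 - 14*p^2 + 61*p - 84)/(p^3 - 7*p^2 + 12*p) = (p - 7)/p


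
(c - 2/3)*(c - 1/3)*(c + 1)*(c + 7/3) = c^4 + 7*c^3/3 - 7*c^2/9 - 43*c/27 + 14/27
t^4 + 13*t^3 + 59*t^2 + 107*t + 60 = (t + 1)*(t + 3)*(t + 4)*(t + 5)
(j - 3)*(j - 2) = j^2 - 5*j + 6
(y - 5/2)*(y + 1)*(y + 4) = y^3 + 5*y^2/2 - 17*y/2 - 10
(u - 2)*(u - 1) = u^2 - 3*u + 2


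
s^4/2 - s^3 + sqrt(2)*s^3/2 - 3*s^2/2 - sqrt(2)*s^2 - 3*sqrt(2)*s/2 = s*(s/2 + 1/2)*(s - 3)*(s + sqrt(2))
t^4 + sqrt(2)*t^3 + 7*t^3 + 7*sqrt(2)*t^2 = t^2*(t + 7)*(t + sqrt(2))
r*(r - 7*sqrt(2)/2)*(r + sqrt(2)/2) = r^3 - 3*sqrt(2)*r^2 - 7*r/2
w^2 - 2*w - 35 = (w - 7)*(w + 5)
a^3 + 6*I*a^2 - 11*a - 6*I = (a + I)*(a + 2*I)*(a + 3*I)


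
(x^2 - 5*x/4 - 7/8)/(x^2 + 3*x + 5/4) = (4*x - 7)/(2*(2*x + 5))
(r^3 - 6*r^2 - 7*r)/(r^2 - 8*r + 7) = r*(r + 1)/(r - 1)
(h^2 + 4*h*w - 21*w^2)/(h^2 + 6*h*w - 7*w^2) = (-h + 3*w)/(-h + w)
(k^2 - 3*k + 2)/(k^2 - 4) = (k - 1)/(k + 2)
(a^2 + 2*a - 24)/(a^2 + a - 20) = (a + 6)/(a + 5)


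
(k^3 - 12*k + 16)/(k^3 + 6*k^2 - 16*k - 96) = (k^2 - 4*k + 4)/(k^2 + 2*k - 24)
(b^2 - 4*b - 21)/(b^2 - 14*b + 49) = (b + 3)/(b - 7)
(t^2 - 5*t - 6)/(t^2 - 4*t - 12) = (t + 1)/(t + 2)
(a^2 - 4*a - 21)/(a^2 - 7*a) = (a + 3)/a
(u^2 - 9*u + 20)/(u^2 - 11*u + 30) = (u - 4)/(u - 6)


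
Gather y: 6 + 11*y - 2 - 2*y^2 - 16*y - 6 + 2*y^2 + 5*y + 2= 0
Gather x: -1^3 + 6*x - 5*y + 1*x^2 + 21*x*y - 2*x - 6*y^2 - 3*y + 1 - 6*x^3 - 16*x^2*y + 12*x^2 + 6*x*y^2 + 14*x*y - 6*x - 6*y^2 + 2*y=-6*x^3 + x^2*(13 - 16*y) + x*(6*y^2 + 35*y - 2) - 12*y^2 - 6*y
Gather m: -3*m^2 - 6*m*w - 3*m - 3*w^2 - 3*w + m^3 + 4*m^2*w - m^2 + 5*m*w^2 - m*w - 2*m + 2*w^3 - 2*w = m^3 + m^2*(4*w - 4) + m*(5*w^2 - 7*w - 5) + 2*w^3 - 3*w^2 - 5*w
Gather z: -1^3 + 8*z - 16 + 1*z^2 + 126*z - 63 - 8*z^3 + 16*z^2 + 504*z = -8*z^3 + 17*z^2 + 638*z - 80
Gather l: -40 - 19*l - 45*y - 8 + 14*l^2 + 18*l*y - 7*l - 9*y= 14*l^2 + l*(18*y - 26) - 54*y - 48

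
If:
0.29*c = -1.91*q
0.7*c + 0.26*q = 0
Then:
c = 0.00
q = 0.00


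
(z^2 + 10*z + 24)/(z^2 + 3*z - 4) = (z + 6)/(z - 1)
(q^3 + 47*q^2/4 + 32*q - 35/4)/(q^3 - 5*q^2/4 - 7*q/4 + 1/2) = (q^2 + 12*q + 35)/(q^2 - q - 2)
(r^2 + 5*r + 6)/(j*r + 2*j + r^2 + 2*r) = (r + 3)/(j + r)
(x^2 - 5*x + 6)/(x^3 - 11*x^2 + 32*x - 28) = (x - 3)/(x^2 - 9*x + 14)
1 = 1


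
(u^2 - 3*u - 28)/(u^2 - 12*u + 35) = (u + 4)/(u - 5)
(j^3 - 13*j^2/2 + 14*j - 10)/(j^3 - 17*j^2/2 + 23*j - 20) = (j - 2)/(j - 4)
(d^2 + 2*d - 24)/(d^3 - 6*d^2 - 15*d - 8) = (-d^2 - 2*d + 24)/(-d^3 + 6*d^2 + 15*d + 8)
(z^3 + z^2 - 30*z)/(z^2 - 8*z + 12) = z*(z^2 + z - 30)/(z^2 - 8*z + 12)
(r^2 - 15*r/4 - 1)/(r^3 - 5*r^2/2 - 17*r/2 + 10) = (4*r + 1)/(2*(2*r^2 + 3*r - 5))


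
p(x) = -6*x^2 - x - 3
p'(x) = -12*x - 1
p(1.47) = -17.44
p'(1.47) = -18.64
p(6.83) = -289.72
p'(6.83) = -82.96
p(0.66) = -6.27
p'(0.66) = -8.92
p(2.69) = -49.11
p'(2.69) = -33.28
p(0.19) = -3.41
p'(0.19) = -3.28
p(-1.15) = -9.78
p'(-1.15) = 12.80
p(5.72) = -205.03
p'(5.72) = -69.64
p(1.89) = -26.32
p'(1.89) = -23.68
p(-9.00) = -480.00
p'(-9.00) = 107.00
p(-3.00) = -54.00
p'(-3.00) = 35.00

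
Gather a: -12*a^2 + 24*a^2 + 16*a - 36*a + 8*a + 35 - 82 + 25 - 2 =12*a^2 - 12*a - 24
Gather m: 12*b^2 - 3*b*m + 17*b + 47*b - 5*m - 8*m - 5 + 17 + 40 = 12*b^2 + 64*b + m*(-3*b - 13) + 52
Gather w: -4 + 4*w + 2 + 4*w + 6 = 8*w + 4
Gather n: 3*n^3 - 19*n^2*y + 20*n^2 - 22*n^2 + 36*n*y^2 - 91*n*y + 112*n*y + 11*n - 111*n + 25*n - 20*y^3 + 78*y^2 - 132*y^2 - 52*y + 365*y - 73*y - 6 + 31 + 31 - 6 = 3*n^3 + n^2*(-19*y - 2) + n*(36*y^2 + 21*y - 75) - 20*y^3 - 54*y^2 + 240*y + 50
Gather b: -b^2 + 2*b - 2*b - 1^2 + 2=1 - b^2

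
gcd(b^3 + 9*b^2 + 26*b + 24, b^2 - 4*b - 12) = b + 2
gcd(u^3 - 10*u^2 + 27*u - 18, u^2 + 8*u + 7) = 1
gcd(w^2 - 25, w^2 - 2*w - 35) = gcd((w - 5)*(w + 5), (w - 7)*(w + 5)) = w + 5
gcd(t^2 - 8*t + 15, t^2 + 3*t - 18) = t - 3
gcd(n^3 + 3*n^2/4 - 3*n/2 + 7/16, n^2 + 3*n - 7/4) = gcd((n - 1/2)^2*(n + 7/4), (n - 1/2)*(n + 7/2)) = n - 1/2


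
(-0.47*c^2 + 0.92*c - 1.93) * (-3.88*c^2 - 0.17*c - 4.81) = 1.8236*c^4 - 3.4897*c^3 + 9.5927*c^2 - 4.0971*c + 9.2833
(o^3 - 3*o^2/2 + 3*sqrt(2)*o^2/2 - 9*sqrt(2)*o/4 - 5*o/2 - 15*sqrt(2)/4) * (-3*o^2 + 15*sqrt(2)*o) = -3*o^5 + 9*o^4/2 + 21*sqrt(2)*o^4/2 - 63*sqrt(2)*o^3/4 + 105*o^3/2 - 135*o^2/2 - 105*sqrt(2)*o^2/4 - 225*o/2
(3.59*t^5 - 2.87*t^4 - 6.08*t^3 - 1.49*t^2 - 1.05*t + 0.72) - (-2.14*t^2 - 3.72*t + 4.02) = 3.59*t^5 - 2.87*t^4 - 6.08*t^3 + 0.65*t^2 + 2.67*t - 3.3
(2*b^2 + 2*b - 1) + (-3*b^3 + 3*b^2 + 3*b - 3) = -3*b^3 + 5*b^2 + 5*b - 4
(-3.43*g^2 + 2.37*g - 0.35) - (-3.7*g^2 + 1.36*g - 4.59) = 0.27*g^2 + 1.01*g + 4.24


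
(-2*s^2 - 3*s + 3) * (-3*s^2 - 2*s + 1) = 6*s^4 + 13*s^3 - 5*s^2 - 9*s + 3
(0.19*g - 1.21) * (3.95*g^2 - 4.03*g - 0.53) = 0.7505*g^3 - 5.5452*g^2 + 4.7756*g + 0.6413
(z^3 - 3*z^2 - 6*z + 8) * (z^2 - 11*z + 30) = z^5 - 14*z^4 + 57*z^3 - 16*z^2 - 268*z + 240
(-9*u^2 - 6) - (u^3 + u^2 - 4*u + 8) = -u^3 - 10*u^2 + 4*u - 14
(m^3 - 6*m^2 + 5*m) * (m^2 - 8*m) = m^5 - 14*m^4 + 53*m^3 - 40*m^2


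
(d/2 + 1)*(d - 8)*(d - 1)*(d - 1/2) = d^4/2 - 15*d^3/4 - 13*d^2/4 + 21*d/2 - 4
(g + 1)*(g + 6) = g^2 + 7*g + 6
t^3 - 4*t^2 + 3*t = t*(t - 3)*(t - 1)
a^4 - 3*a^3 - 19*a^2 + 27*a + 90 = (a - 5)*(a - 3)*(a + 2)*(a + 3)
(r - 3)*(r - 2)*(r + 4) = r^3 - r^2 - 14*r + 24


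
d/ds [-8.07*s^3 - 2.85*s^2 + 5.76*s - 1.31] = -24.21*s^2 - 5.7*s + 5.76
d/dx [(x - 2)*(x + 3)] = 2*x + 1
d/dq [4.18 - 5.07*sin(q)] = -5.07*cos(q)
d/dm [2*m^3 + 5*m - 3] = 6*m^2 + 5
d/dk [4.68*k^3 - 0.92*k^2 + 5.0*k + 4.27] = 14.04*k^2 - 1.84*k + 5.0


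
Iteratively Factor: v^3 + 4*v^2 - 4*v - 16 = (v + 4)*(v^2 - 4) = (v - 2)*(v + 4)*(v + 2)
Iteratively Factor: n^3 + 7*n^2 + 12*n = (n)*(n^2 + 7*n + 12) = n*(n + 3)*(n + 4)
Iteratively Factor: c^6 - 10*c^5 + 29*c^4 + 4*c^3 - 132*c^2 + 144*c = (c - 3)*(c^5 - 7*c^4 + 8*c^3 + 28*c^2 - 48*c) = c*(c - 3)*(c^4 - 7*c^3 + 8*c^2 + 28*c - 48) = c*(c - 3)*(c + 2)*(c^3 - 9*c^2 + 26*c - 24) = c*(c - 4)*(c - 3)*(c + 2)*(c^2 - 5*c + 6) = c*(c - 4)*(c - 3)*(c - 2)*(c + 2)*(c - 3)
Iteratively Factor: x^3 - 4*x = (x)*(x^2 - 4) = x*(x + 2)*(x - 2)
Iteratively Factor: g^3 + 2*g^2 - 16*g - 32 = (g - 4)*(g^2 + 6*g + 8) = (g - 4)*(g + 4)*(g + 2)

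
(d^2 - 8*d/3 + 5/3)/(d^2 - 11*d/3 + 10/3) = (d - 1)/(d - 2)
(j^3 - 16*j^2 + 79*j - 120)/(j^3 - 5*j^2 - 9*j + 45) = (j - 8)/(j + 3)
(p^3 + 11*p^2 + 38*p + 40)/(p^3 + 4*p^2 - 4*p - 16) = (p + 5)/(p - 2)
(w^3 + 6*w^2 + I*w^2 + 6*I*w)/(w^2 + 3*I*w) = (w^2 + w*(6 + I) + 6*I)/(w + 3*I)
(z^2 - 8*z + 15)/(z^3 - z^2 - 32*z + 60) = (z - 3)/(z^2 + 4*z - 12)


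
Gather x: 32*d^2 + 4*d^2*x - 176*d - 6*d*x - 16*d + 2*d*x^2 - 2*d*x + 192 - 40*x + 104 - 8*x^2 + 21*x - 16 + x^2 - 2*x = 32*d^2 - 192*d + x^2*(2*d - 7) + x*(4*d^2 - 8*d - 21) + 280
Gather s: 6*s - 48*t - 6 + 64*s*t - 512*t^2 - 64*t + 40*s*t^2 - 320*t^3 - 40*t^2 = s*(40*t^2 + 64*t + 6) - 320*t^3 - 552*t^2 - 112*t - 6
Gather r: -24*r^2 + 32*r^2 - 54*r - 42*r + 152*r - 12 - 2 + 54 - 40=8*r^2 + 56*r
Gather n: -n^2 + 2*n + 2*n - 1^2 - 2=-n^2 + 4*n - 3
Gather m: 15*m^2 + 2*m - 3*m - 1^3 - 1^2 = 15*m^2 - m - 2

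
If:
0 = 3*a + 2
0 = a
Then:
No Solution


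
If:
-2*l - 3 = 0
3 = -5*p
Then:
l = -3/2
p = -3/5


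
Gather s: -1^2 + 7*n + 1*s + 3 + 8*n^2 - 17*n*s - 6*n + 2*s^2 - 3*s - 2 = 8*n^2 + n + 2*s^2 + s*(-17*n - 2)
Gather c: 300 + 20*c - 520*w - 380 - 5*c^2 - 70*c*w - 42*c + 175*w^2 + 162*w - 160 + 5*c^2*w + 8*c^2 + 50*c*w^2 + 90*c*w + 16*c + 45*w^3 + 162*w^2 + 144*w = c^2*(5*w + 3) + c*(50*w^2 + 20*w - 6) + 45*w^3 + 337*w^2 - 214*w - 240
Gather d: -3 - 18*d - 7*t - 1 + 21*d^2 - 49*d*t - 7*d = 21*d^2 + d*(-49*t - 25) - 7*t - 4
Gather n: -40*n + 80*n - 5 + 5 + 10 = 40*n + 10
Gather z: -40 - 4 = -44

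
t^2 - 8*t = t*(t - 8)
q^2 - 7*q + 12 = (q - 4)*(q - 3)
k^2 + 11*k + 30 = (k + 5)*(k + 6)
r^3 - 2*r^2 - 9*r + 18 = (r - 3)*(r - 2)*(r + 3)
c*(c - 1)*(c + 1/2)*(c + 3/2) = c^4 + c^3 - 5*c^2/4 - 3*c/4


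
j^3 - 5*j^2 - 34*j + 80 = (j - 8)*(j - 2)*(j + 5)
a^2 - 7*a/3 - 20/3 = (a - 4)*(a + 5/3)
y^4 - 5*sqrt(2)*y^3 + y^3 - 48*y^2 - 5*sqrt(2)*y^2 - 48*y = y*(y + 1)*(y - 8*sqrt(2))*(y + 3*sqrt(2))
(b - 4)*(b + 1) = b^2 - 3*b - 4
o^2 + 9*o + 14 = (o + 2)*(o + 7)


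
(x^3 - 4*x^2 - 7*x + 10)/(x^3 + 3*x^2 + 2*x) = (x^2 - 6*x + 5)/(x*(x + 1))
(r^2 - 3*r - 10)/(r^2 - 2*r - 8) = (r - 5)/(r - 4)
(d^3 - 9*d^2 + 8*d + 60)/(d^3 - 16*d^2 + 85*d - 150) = (d + 2)/(d - 5)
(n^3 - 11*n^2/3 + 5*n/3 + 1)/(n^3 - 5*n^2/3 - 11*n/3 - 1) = (n - 1)/(n + 1)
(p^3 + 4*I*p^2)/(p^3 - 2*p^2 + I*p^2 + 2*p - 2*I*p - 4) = p^2*(p + 4*I)/(p^3 + p^2*(-2 + I) + 2*p*(1 - I) - 4)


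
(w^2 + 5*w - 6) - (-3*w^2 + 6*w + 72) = 4*w^2 - w - 78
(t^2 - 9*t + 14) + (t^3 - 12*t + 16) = t^3 + t^2 - 21*t + 30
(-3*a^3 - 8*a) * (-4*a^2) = 12*a^5 + 32*a^3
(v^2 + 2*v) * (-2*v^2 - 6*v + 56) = -2*v^4 - 10*v^3 + 44*v^2 + 112*v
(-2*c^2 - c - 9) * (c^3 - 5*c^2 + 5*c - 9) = -2*c^5 + 9*c^4 - 14*c^3 + 58*c^2 - 36*c + 81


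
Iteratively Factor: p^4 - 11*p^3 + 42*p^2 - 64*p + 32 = (p - 4)*(p^3 - 7*p^2 + 14*p - 8) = (p - 4)*(p - 2)*(p^2 - 5*p + 4) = (p - 4)^2*(p - 2)*(p - 1)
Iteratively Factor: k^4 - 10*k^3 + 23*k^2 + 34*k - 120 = (k - 3)*(k^3 - 7*k^2 + 2*k + 40) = (k - 4)*(k - 3)*(k^2 - 3*k - 10) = (k - 4)*(k - 3)*(k + 2)*(k - 5)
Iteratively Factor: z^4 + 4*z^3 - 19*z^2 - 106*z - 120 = (z + 2)*(z^3 + 2*z^2 - 23*z - 60) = (z - 5)*(z + 2)*(z^2 + 7*z + 12) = (z - 5)*(z + 2)*(z + 4)*(z + 3)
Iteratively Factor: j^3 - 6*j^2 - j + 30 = (j + 2)*(j^2 - 8*j + 15) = (j - 5)*(j + 2)*(j - 3)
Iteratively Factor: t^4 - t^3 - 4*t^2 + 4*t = (t - 1)*(t^3 - 4*t) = (t - 1)*(t + 2)*(t^2 - 2*t) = t*(t - 1)*(t + 2)*(t - 2)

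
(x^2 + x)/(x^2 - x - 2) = x/(x - 2)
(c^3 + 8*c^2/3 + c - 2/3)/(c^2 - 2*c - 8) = (3*c^2 + 2*c - 1)/(3*(c - 4))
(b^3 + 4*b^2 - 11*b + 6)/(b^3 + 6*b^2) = 1 - 2/b + b^(-2)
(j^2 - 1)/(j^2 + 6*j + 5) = (j - 1)/(j + 5)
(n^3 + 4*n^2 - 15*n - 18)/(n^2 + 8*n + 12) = (n^2 - 2*n - 3)/(n + 2)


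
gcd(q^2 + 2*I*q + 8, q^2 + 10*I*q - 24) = q + 4*I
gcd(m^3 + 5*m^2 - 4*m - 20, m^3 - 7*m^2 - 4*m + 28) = m^2 - 4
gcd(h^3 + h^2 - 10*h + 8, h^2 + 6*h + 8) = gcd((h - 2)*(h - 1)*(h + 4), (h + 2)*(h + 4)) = h + 4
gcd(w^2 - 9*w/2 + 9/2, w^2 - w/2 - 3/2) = w - 3/2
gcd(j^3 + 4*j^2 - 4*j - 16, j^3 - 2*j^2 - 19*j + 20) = j + 4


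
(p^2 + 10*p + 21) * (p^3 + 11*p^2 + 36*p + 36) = p^5 + 21*p^4 + 167*p^3 + 627*p^2 + 1116*p + 756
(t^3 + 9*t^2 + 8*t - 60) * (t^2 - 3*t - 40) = t^5 + 6*t^4 - 59*t^3 - 444*t^2 - 140*t + 2400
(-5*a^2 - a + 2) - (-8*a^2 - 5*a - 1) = 3*a^2 + 4*a + 3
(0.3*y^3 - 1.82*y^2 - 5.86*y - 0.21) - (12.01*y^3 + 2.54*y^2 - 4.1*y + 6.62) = -11.71*y^3 - 4.36*y^2 - 1.76*y - 6.83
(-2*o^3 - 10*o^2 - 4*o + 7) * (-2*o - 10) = 4*o^4 + 40*o^3 + 108*o^2 + 26*o - 70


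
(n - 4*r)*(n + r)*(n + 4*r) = n^3 + n^2*r - 16*n*r^2 - 16*r^3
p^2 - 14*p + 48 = (p - 8)*(p - 6)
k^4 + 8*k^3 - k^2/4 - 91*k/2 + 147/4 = (k - 3/2)*(k - 1)*(k + 7/2)*(k + 7)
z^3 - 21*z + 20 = (z - 4)*(z - 1)*(z + 5)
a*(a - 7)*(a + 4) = a^3 - 3*a^2 - 28*a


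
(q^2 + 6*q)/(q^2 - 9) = q*(q + 6)/(q^2 - 9)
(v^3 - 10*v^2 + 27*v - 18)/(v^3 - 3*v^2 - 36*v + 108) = (v - 1)/(v + 6)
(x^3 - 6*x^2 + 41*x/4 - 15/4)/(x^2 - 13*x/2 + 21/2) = (4*x^2 - 12*x + 5)/(2*(2*x - 7))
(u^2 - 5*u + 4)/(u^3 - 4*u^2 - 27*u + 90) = (u^2 - 5*u + 4)/(u^3 - 4*u^2 - 27*u + 90)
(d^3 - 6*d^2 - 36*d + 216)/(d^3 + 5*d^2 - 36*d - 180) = (d - 6)/(d + 5)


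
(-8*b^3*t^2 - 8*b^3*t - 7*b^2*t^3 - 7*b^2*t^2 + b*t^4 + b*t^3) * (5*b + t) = -40*b^4*t^2 - 40*b^4*t - 43*b^3*t^3 - 43*b^3*t^2 - 2*b^2*t^4 - 2*b^2*t^3 + b*t^5 + b*t^4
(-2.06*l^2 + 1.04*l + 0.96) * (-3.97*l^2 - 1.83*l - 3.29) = 8.1782*l^4 - 0.359*l^3 + 1.063*l^2 - 5.1784*l - 3.1584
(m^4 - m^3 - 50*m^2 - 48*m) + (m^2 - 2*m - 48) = m^4 - m^3 - 49*m^2 - 50*m - 48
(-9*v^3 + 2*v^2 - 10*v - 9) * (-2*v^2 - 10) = 18*v^5 - 4*v^4 + 110*v^3 - 2*v^2 + 100*v + 90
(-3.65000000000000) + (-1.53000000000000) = -5.18000000000000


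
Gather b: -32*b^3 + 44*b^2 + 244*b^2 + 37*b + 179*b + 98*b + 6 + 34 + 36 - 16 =-32*b^3 + 288*b^2 + 314*b + 60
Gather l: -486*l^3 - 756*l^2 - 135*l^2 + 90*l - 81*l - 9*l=-486*l^3 - 891*l^2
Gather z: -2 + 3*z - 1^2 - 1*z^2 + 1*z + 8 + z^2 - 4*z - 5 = 0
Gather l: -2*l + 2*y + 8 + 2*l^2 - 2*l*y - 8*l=2*l^2 + l*(-2*y - 10) + 2*y + 8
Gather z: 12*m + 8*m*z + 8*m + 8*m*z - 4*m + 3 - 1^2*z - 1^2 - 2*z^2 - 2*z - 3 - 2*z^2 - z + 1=16*m - 4*z^2 + z*(16*m - 4)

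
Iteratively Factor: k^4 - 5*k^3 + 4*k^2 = (k)*(k^3 - 5*k^2 + 4*k) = k*(k - 4)*(k^2 - k) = k*(k - 4)*(k - 1)*(k)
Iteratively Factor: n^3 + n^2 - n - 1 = (n - 1)*(n^2 + 2*n + 1) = (n - 1)*(n + 1)*(n + 1)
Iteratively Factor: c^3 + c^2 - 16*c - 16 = (c + 4)*(c^2 - 3*c - 4) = (c - 4)*(c + 4)*(c + 1)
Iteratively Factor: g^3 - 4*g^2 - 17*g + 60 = (g - 3)*(g^2 - g - 20) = (g - 5)*(g - 3)*(g + 4)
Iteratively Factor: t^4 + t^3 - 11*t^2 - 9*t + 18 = (t + 3)*(t^3 - 2*t^2 - 5*t + 6) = (t - 3)*(t + 3)*(t^2 + t - 2) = (t - 3)*(t + 2)*(t + 3)*(t - 1)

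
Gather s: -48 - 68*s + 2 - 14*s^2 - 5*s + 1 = -14*s^2 - 73*s - 45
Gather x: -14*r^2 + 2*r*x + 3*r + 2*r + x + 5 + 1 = -14*r^2 + 5*r + x*(2*r + 1) + 6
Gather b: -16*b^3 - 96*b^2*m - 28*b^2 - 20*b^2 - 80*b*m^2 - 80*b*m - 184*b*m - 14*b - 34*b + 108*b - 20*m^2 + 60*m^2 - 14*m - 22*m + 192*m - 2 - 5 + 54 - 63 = -16*b^3 + b^2*(-96*m - 48) + b*(-80*m^2 - 264*m + 60) + 40*m^2 + 156*m - 16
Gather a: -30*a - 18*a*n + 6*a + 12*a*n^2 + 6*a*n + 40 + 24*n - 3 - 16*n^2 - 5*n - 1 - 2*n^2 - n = a*(12*n^2 - 12*n - 24) - 18*n^2 + 18*n + 36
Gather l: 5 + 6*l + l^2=l^2 + 6*l + 5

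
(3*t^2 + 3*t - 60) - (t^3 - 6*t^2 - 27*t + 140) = -t^3 + 9*t^2 + 30*t - 200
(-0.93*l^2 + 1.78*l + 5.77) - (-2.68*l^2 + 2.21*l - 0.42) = 1.75*l^2 - 0.43*l + 6.19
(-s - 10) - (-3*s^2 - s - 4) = 3*s^2 - 6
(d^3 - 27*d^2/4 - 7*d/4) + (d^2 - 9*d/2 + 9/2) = d^3 - 23*d^2/4 - 25*d/4 + 9/2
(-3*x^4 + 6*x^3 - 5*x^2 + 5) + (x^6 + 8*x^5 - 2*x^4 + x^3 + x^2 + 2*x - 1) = x^6 + 8*x^5 - 5*x^4 + 7*x^3 - 4*x^2 + 2*x + 4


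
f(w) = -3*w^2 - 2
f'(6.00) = -36.00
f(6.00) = -110.00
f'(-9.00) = 54.00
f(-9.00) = -245.00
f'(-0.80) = 4.80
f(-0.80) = -3.92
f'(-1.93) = 11.58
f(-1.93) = -13.17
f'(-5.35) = 32.10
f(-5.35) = -87.87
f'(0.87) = -5.22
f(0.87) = -4.27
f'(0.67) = -4.02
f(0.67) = -3.35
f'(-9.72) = 58.32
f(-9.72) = -285.44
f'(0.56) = -3.36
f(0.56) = -2.94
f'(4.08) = -24.48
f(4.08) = -51.94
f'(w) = -6*w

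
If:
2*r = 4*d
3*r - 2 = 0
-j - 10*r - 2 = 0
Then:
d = 1/3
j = -26/3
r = 2/3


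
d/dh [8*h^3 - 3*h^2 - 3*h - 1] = 24*h^2 - 6*h - 3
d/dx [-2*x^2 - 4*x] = -4*x - 4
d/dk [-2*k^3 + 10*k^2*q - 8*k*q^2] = -6*k^2 + 20*k*q - 8*q^2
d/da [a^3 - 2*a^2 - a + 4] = 3*a^2 - 4*a - 1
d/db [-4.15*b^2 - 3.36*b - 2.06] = -8.3*b - 3.36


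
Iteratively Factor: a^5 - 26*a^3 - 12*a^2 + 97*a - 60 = (a - 5)*(a^4 + 5*a^3 - a^2 - 17*a + 12) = (a - 5)*(a - 1)*(a^3 + 6*a^2 + 5*a - 12) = (a - 5)*(a - 1)^2*(a^2 + 7*a + 12) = (a - 5)*(a - 1)^2*(a + 4)*(a + 3)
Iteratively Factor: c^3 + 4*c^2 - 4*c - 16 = (c - 2)*(c^2 + 6*c + 8) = (c - 2)*(c + 2)*(c + 4)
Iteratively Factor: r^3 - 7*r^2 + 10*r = (r - 2)*(r^2 - 5*r) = (r - 5)*(r - 2)*(r)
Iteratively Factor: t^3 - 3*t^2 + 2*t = (t)*(t^2 - 3*t + 2) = t*(t - 1)*(t - 2)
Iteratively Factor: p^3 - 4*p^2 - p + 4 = (p - 4)*(p^2 - 1) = (p - 4)*(p + 1)*(p - 1)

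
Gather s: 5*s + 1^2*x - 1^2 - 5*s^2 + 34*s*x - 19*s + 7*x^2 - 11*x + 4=-5*s^2 + s*(34*x - 14) + 7*x^2 - 10*x + 3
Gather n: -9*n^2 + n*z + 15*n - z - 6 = -9*n^2 + n*(z + 15) - z - 6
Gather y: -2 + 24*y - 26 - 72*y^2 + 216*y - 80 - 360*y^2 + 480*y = -432*y^2 + 720*y - 108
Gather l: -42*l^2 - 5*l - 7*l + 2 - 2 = -42*l^2 - 12*l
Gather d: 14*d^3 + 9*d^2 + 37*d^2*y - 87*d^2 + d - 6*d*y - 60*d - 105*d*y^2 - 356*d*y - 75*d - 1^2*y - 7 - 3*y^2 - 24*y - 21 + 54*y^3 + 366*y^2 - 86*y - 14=14*d^3 + d^2*(37*y - 78) + d*(-105*y^2 - 362*y - 134) + 54*y^3 + 363*y^2 - 111*y - 42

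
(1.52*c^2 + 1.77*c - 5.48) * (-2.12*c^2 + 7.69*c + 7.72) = -3.2224*c^4 + 7.9364*c^3 + 36.9633*c^2 - 28.4768*c - 42.3056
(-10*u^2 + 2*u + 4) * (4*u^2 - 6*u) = -40*u^4 + 68*u^3 + 4*u^2 - 24*u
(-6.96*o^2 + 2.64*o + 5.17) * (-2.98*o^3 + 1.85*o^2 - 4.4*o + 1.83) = 20.7408*o^5 - 20.7432*o^4 + 20.1014*o^3 - 14.7883*o^2 - 17.9168*o + 9.4611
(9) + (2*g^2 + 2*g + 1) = 2*g^2 + 2*g + 10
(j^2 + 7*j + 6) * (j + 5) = j^3 + 12*j^2 + 41*j + 30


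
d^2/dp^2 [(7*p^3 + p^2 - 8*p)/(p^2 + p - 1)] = 2*(5*p^3 - 18*p^2 - 3*p - 7)/(p^6 + 3*p^5 - 5*p^3 + 3*p - 1)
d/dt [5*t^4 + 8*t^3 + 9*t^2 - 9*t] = 20*t^3 + 24*t^2 + 18*t - 9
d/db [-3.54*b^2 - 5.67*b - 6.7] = -7.08*b - 5.67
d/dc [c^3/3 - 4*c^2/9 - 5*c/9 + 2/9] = c^2 - 8*c/9 - 5/9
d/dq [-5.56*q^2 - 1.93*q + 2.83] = -11.12*q - 1.93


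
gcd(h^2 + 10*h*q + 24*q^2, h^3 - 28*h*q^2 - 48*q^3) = h + 4*q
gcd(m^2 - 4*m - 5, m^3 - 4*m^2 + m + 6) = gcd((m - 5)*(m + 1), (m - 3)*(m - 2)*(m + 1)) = m + 1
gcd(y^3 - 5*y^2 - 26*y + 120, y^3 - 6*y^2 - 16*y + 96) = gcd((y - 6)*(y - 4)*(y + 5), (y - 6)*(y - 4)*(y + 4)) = y^2 - 10*y + 24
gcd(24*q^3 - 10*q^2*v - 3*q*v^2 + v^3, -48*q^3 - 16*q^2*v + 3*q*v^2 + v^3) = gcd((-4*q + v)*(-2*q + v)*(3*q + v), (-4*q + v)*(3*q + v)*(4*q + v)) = 12*q^2 + q*v - v^2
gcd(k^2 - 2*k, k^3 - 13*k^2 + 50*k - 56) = k - 2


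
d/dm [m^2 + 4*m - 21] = 2*m + 4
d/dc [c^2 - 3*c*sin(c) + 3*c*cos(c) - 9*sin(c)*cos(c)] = -3*sqrt(2)*c*sin(c + pi/4) + 2*c - 9*cos(2*c) + 3*sqrt(2)*cos(c + pi/4)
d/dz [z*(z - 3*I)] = 2*z - 3*I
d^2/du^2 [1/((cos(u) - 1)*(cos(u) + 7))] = (-4*sin(u)^4 + 66*sin(u)^2 - 39*cos(u)/2 - 9*cos(3*u)/2 + 24)/((cos(u) - 1)^3*(cos(u) + 7)^3)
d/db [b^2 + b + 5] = 2*b + 1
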